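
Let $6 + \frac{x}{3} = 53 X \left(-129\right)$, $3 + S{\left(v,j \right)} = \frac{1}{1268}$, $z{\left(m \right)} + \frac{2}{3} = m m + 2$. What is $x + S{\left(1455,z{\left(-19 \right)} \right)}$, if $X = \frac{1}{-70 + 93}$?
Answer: $- \frac{26620369}{29164} \approx -912.78$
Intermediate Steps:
$X = \frac{1}{23} \approx 0.043478$
$z{\left(m \right)} = \frac{4}{3} + m^{2}$ ($z{\left(m \right)} = - \frac{2}{3} + \left(m m + 2\right) = - \frac{2}{3} + \left(m^{2} + 2\right) = - \frac{2}{3} + \left(2 + m^{2}\right) = \frac{4}{3} + m^{2}$)
$S{\left(v,j \right)} = - \frac{3803}{1268}$ ($S{\left(v,j \right)} = -3 + \frac{1}{1268} = - \frac{3803}{1268}$)
$x = - \frac{20925}{23}$ ($x = -18 + 3 \cdot 53 \cdot \frac{1}{23} \left(-129\right) = -18 + 3 \cdot \frac{53}{23} \left(-129\right) = -18 + 3 \left(- \frac{6837}{23}\right) = -18 - \frac{20511}{23} = - \frac{20925}{23} \approx -909.78$)
$x + S{\left(1455,z{\left(-19 \right)} \right)} = - \frac{20925}{23} - \frac{3803}{1268} = - \frac{26620369}{29164}$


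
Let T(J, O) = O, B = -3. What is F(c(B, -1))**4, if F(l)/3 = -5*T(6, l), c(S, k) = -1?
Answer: 50625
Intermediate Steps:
F(l) = -15*l (F(l) = 3*(-5*l) = -15*l)
F(c(B, -1))**4 = (-15*(-1))**4 = 15**4 = 50625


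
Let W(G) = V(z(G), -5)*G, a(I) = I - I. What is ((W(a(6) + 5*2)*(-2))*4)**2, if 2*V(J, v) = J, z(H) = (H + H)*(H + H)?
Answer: 256000000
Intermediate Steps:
a(I) = 0
z(H) = 4*H**2 (z(H) = (2*H)*(2*H) = 4*H**2)
V(J, v) = J/2
W(G) = 2*G**3 (W(G) = ((4*G**2)/2)*G = (2*G**2)*G = 2*G**3)
((W(a(6) + 5*2)*(-2))*4)**2 = (((2*(0 + 5*2)**3)*(-2))*4)**2 = (((2*(0 + 10)**3)*(-2))*4)**2 = (((2*10**3)*(-2))*4)**2 = (((2*1000)*(-2))*4)**2 = ((2000*(-2))*4)**2 = (-4000*4)**2 = (-16000)**2 = 256000000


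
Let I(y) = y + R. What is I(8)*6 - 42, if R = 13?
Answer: 84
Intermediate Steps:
I(y) = 13 + y (I(y) = y + 13 = 13 + y)
I(8)*6 - 42 = (13 + 8)*6 - 42 = 21*6 - 42 = 126 - 42 = 84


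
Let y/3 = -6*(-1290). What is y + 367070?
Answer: 390290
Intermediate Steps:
y = 23220 (y = 3*(-6*(-1290)) = 3*7740 = 23220)
y + 367070 = 23220 + 367070 = 390290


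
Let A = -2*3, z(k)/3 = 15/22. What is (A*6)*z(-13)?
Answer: -810/11 ≈ -73.636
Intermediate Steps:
z(k) = 45/22 (z(k) = 3*(15/22) = 45/22)
A = -6
(A*6)*z(-13) = -6*6*(45/22) = -36*45/22 = -810/11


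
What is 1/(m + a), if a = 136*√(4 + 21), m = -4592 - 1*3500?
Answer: -1/7412 ≈ -0.00013492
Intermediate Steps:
m = -8092 (m = -4592 - 3500 = -8092)
a = 680 (a = 136*√25 = 136*5 = 680)
1/(m + a) = 1/(-8092 + 680) = 1/(-7412) = -1/7412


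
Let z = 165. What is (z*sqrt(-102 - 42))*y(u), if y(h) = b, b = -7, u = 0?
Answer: -13860*I ≈ -13860.0*I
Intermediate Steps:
y(h) = -7
(z*sqrt(-102 - 42))*y(u) = (165*sqrt(-102 - 42))*(-7) = (165*sqrt(-144))*(-7) = (165*(12*I))*(-7) = (1980*I)*(-7) = -13860*I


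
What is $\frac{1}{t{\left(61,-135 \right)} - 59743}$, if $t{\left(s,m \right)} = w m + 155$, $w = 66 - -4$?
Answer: $- \frac{1}{69038} \approx -1.4485 \cdot 10^{-5}$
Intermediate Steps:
$w = 70$ ($w = 66 + 4 = 70$)
$t{\left(s,m \right)} = 155 + 70 m$ ($t{\left(s,m \right)} = 70 m + 155 = 155 + 70 m$)
$\frac{1}{t{\left(61,-135 \right)} - 59743} = \frac{1}{\left(155 + 70 \left(-135\right)\right) - 59743} = \frac{1}{\left(155 - 9450\right) - 59743} = \frac{1}{-9295 - 59743} = \frac{1}{-69038} = - \frac{1}{69038}$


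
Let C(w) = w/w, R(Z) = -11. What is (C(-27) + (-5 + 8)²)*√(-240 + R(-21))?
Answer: 10*I*√251 ≈ 158.43*I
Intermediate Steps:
C(w) = 1
(C(-27) + (-5 + 8)²)*√(-240 + R(-21)) = (1 + (-5 + 8)²)*√(-240 - 11) = (1 + 3²)*√(-251) = (1 + 9)*(I*√251) = 10*(I*√251) = 10*I*√251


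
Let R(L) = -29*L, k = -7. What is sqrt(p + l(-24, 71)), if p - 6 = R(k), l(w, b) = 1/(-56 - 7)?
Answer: sqrt(92162)/21 ≈ 14.456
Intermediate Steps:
l(w, b) = -1/63 (l(w, b) = 1/(-63) = -1/63)
p = 209 (p = 6 - 29*(-7) = 6 + 203 = 209)
sqrt(p + l(-24, 71)) = sqrt(209 - 1/63) = sqrt(13166/63) = sqrt(92162)/21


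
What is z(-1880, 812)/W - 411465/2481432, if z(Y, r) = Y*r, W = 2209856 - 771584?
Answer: -22811736575/18588407112 ≈ -1.2272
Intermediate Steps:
W = 1438272
z(-1880, 812)/W - 411465/2481432 = -1880*812/1438272 - 411465/2481432 = -1526560*1/1438272 - 411465*1/2481432 = -47705/44946 - 137155/827144 = -22811736575/18588407112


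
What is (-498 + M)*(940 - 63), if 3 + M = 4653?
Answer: 3641304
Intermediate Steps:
M = 4650 (M = -3 + 4653 = 4650)
(-498 + M)*(940 - 63) = (-498 + 4650)*(940 - 63) = 4152*877 = 3641304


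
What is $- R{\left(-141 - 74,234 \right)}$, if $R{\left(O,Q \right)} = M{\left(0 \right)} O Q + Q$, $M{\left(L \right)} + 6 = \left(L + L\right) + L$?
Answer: $-302094$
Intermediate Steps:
$M{\left(L \right)} = -6 + 3 L$ ($M{\left(L \right)} = -6 + \left(\left(L + L\right) + L\right) = -6 + \left(2 L + L\right) = -6 + 3 L$)
$R{\left(O,Q \right)} = Q - 6 O Q$ ($R{\left(O,Q \right)} = \left(-6 + 3 \cdot 0\right) O Q + Q = \left(-6 + 0\right) O Q + Q = - 6 O Q + Q = Q - 6 O Q$)
$- R{\left(-141 - 74,234 \right)} = - 234 \left(1 - 6 \left(-141 - 74\right)\right) = - 234 \left(1 - -1290\right) = - 234 \left(1 + 1290\right) = - 234 \cdot 1291 = \left(-1\right) 302094 = -302094$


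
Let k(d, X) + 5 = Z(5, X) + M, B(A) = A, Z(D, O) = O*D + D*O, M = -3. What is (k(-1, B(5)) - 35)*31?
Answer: 217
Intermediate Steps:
Z(D, O) = 2*D*O (Z(D, O) = D*O + D*O = 2*D*O)
k(d, X) = -8 + 10*X (k(d, X) = -5 + (2*5*X - 3) = -5 + (10*X - 3) = -5 + (-3 + 10*X) = -8 + 10*X)
(k(-1, B(5)) - 35)*31 = ((-8 + 10*5) - 35)*31 = ((-8 + 50) - 35)*31 = (42 - 35)*31 = 7*31 = 217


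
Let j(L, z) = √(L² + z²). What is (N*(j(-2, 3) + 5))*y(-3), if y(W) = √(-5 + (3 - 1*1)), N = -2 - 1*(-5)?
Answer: 3*I*√3*(5 + √13) ≈ 44.716*I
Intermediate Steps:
N = 3 (N = -2 + 5 = 3)
y(W) = I*√3 (y(W) = √(-5 + (3 - 1)) = √(-5 + 2) = √(-3) = I*√3)
(N*(j(-2, 3) + 5))*y(-3) = (3*(√((-2)² + 3²) + 5))*(I*√3) = (3*(√(4 + 9) + 5))*(I*√3) = (3*(√13 + 5))*(I*√3) = (3*(5 + √13))*(I*√3) = (15 + 3*√13)*(I*√3) = I*√3*(15 + 3*√13)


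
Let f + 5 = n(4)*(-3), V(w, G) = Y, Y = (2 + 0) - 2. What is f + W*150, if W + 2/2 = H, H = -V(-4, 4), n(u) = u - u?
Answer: -155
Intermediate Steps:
n(u) = 0
Y = 0 (Y = 2 - 2 = 0)
V(w, G) = 0
f = -5 (f = -5 + 0*(-3) = -5 + 0 = -5)
H = 0 (H = -1*0 = 0)
W = -1 (W = -1 + 0 = -1)
f + W*150 = -5 - 1*150 = -5 - 150 = -155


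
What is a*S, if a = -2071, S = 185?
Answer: -383135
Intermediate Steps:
a*S = -2071*185 = -383135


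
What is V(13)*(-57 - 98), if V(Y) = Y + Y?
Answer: -4030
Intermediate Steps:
V(Y) = 2*Y
V(13)*(-57 - 98) = (2*13)*(-57 - 98) = 26*(-155) = -4030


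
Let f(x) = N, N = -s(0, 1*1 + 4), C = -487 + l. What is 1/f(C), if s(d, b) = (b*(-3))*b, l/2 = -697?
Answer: 1/75 ≈ 0.013333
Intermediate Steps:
l = -1394 (l = 2*(-697) = -1394)
C = -1881 (C = -487 - 1394 = -1881)
s(d, b) = -3*b² (s(d, b) = (-3*b)*b = -3*b²)
N = 75 (N = -(-3)*(1*1 + 4)² = -(-3)*(1 + 4)² = -(-3)*5² = -(-3)*25 = -1*(-75) = 75)
f(x) = 75
1/f(C) = 1/75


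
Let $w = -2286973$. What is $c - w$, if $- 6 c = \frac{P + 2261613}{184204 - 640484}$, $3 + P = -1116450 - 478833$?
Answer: $\frac{2087000302989}{912560} \approx 2.287 \cdot 10^{6}$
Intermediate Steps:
$P = -1595286$ ($P = -3 - 1595283 = -1595286$)
$c = \frac{222109}{912560}$ ($c = - \frac{\left(-1595286 + 2261613\right) \frac{1}{184204 - 640484}}{6} = - \frac{666327 \frac{1}{-456280}}{6} = - \frac{666327 \left(- \frac{1}{456280}\right)}{6} = \left(- \frac{1}{6}\right) \left(- \frac{666327}{456280}\right) = \frac{222109}{912560} \approx 0.24339$)
$c - w = \frac{222109}{912560} - -2286973 = \frac{222109}{912560} + 2286973 = \frac{2087000302989}{912560}$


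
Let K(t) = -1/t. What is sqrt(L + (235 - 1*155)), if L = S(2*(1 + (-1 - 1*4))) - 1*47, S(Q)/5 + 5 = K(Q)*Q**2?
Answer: 4*sqrt(3) ≈ 6.9282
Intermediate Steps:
S(Q) = -25 - 5*Q (S(Q) = -25 + 5*((-1/Q)*Q**2) = -25 + 5*(-Q) = -25 - 5*Q)
L = -32 (L = (-25 - 10*(1 + (-1 - 1*4))) - 1*47 = (-25 - 10*(1 + (-1 - 4))) - 47 = (-25 - 10*(1 - 5)) - 47 = (-25 - 10*(-4)) - 47 = (-25 - 5*(-8)) - 47 = (-25 + 40) - 47 = 15 - 47 = -32)
sqrt(L + (235 - 1*155)) = sqrt(-32 + (235 - 1*155)) = sqrt(-32 + (235 - 155)) = sqrt(-32 + 80) = sqrt(48) = 4*sqrt(3)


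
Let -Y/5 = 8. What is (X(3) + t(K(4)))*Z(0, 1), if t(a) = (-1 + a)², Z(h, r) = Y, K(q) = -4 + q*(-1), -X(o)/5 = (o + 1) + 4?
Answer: -1640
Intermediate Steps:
X(o) = -25 - 5*o (X(o) = -5*((o + 1) + 4) = -5*((1 + o) + 4) = -5*(5 + o) = -25 - 5*o)
K(q) = -4 - q
Y = -40 (Y = -5*8 = -40)
Z(h, r) = -40
(X(3) + t(K(4)))*Z(0, 1) = ((-25 - 5*3) + (-1 + (-4 - 1*4))²)*(-40) = ((-25 - 15) + (-1 + (-4 - 4))²)*(-40) = (-40 + (-1 - 8)²)*(-40) = (-40 + (-9)²)*(-40) = (-40 + 81)*(-40) = 41*(-40) = -1640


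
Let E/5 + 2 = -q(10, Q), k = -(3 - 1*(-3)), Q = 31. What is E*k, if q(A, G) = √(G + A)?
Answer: 60 + 30*√41 ≈ 252.09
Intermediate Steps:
q(A, G) = √(A + G)
k = -6 (k = -(3 + 3) = -1*6 = -6)
E = -10 - 5*√41 (E = -10 + 5*(-√(10 + 31)) = -10 + 5*(-√41) = -10 - 5*√41 ≈ -42.016)
E*k = (-10 - 5*√41)*(-6) = 60 + 30*√41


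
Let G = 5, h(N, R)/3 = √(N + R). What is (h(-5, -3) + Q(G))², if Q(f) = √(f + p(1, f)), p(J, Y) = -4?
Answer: -71 + 12*I*√2 ≈ -71.0 + 16.971*I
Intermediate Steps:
h(N, R) = 3*√(N + R)
Q(f) = √(-4 + f) (Q(f) = √(f - 4) = √(-4 + f))
(h(-5, -3) + Q(G))² = (3*√(-5 - 3) + √(-4 + 5))² = (3*√(-8) + √1)² = (3*(2*I*√2) + 1)² = (6*I*√2 + 1)² = (1 + 6*I*√2)²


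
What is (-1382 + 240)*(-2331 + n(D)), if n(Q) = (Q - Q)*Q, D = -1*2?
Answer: 2662002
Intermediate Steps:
D = -2
n(Q) = 0 (n(Q) = 0*Q = 0)
(-1382 + 240)*(-2331 + n(D)) = (-1382 + 240)*(-2331 + 0) = -1142*(-2331) = 2662002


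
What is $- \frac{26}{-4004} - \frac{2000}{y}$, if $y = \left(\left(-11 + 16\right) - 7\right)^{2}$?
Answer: $- \frac{76999}{154} \approx -499.99$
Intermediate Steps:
$y = 4$ ($y = \left(5 - 7\right)^{2} = \left(-2\right)^{2} = 4$)
$- \frac{26}{-4004} - \frac{2000}{y} = - \frac{26}{-4004} - \frac{2000}{4} = \left(-26\right) \left(- \frac{1}{4004}\right) - 500 = \frac{1}{154} - 500 = - \frac{76999}{154}$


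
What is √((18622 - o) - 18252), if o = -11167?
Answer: √11537 ≈ 107.41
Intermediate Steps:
√((18622 - o) - 18252) = √((18622 - 1*(-11167)) - 18252) = √((18622 + 11167) - 18252) = √(29789 - 18252) = √11537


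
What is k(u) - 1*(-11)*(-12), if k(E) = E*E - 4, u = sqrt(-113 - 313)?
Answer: -562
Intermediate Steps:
u = I*sqrt(426) (u = sqrt(-426) = I*sqrt(426) ≈ 20.64*I)
k(E) = -4 + E**2 (k(E) = E**2 - 4 = -4 + E**2)
k(u) - 1*(-11)*(-12) = (-4 + (I*sqrt(426))**2) - 1*(-11)*(-12) = (-4 - 426) + 11*(-12) = -430 - 132 = -562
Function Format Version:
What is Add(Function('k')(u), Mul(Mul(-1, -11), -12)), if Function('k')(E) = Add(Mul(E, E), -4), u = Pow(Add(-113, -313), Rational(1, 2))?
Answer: -562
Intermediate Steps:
u = Mul(I, Pow(426, Rational(1, 2))) (u = Pow(-426, Rational(1, 2)) = Mul(I, Pow(426, Rational(1, 2))) ≈ Mul(20.640, I))
Function('k')(E) = Add(-4, Pow(E, 2)) (Function('k')(E) = Add(Pow(E, 2), -4) = Add(-4, Pow(E, 2)))
Add(Function('k')(u), Mul(Mul(-1, -11), -12)) = Add(Add(-4, Pow(Mul(I, Pow(426, Rational(1, 2))), 2)), Mul(Mul(-1, -11), -12)) = Add(Add(-4, -426), Mul(11, -12)) = Add(-430, -132) = -562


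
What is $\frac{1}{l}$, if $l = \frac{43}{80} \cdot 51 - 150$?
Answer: $- \frac{80}{9807} \approx -0.0081574$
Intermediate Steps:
$l = - \frac{9807}{80}$ ($l = 43 \cdot \frac{1}{80} \cdot 51 - 150 = \frac{43}{80} \cdot 51 - 150 = \frac{2193}{80} - 150 = - \frac{9807}{80} \approx -122.59$)
$\frac{1}{l} = \frac{1}{- \frac{9807}{80}} = - \frac{80}{9807}$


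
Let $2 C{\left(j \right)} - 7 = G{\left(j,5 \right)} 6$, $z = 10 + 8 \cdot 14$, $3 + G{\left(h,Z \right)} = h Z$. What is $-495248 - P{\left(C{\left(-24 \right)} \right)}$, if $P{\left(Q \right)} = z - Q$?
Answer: $- \frac{991471}{2} \approx -4.9574 \cdot 10^{5}$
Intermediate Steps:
$G{\left(h,Z \right)} = -3 + Z h$ ($G{\left(h,Z \right)} = -3 + h Z = -3 + Z h$)
$z = 122$ ($z = 10 + 112 = 122$)
$C{\left(j \right)} = - \frac{11}{2} + 15 j$ ($C{\left(j \right)} = \frac{7}{2} + \frac{\left(-3 + 5 j\right) 6}{2} = \frac{7}{2} + \frac{-18 + 30 j}{2} = \frac{7}{2} + \left(-9 + 15 j\right) = - \frac{11}{2} + 15 j$)
$P{\left(Q \right)} = 122 - Q$
$-495248 - P{\left(C{\left(-24 \right)} \right)} = -495248 - \left(122 - \left(- \frac{11}{2} + 15 \left(-24\right)\right)\right) = -495248 - \left(122 - \left(- \frac{11}{2} - 360\right)\right) = -495248 - \left(122 - - \frac{731}{2}\right) = -495248 - \left(122 + \frac{731}{2}\right) = -495248 - \frac{975}{2} = - \frac{991471}{2}$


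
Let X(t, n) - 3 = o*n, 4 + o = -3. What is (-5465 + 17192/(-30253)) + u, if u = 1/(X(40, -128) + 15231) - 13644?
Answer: -9325104103717/487980890 ≈ -19110.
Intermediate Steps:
o = -7 (o = -4 - 3 = -7)
X(t, n) = 3 - 7*n
u = -220077719/16130 (u = 1/((3 - 7*(-128)) + 15231) - 13644 = 1/((3 + 896) + 15231) - 13644 = 1/(899 + 15231) - 13644 = 1/16130 - 13644 = -220077719/16130 ≈ -13644.)
(-5465 + 17192/(-30253)) + u = (-5465 + 17192/(-30253)) - 220077719/16130 = (-5465 + 17192*(-1/30253)) - 220077719/16130 = (-5465 - 17192/30253) - 220077719/16130 = -165349837/30253 - 220077719/16130 = -9325104103717/487980890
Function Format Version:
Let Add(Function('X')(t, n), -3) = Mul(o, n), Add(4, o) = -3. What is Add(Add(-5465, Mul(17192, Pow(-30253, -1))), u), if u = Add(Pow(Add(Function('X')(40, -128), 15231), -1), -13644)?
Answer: Rational(-9325104103717, 487980890) ≈ -19110.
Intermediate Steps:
o = -7 (o = Add(-4, -3) = -7)
Function('X')(t, n) = Add(3, Mul(-7, n))
u = Rational(-220077719, 16130) (u = Add(Pow(Add(Add(3, Mul(-7, -128)), 15231), -1), -13644) = Add(Pow(Add(Add(3, 896), 15231), -1), -13644) = Add(Pow(Add(899, 15231), -1), -13644) = Add(Pow(16130, -1), -13644) = Add(Rational(1, 16130), -13644) = Rational(-220077719, 16130) ≈ -13644.)
Add(Add(-5465, Mul(17192, Pow(-30253, -1))), u) = Add(Add(-5465, Mul(17192, Pow(-30253, -1))), Rational(-220077719, 16130)) = Add(Add(-5465, Mul(17192, Rational(-1, 30253))), Rational(-220077719, 16130)) = Add(Add(-5465, Rational(-17192, 30253)), Rational(-220077719, 16130)) = Add(Rational(-165349837, 30253), Rational(-220077719, 16130)) = Rational(-9325104103717, 487980890)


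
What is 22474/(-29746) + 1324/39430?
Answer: -211691529/293221195 ≈ -0.72195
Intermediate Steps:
22474/(-29746) + 1324/39430 = 22474*(-1/29746) + 1324*(1/39430) = -11237/14873 + 662/19715 = -211691529/293221195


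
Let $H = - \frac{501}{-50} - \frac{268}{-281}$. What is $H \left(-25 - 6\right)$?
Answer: $- \frac{4779611}{14050} \approx -340.19$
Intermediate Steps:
$H = \frac{154181}{14050}$ ($H = \left(-501\right) \left(- \frac{1}{50}\right) - - \frac{268}{281} = \frac{501}{50} + \frac{268}{281} = \frac{154181}{14050} \approx 10.974$)
$H \left(-25 - 6\right) = \frac{154181 \left(-25 - 6\right)}{14050} = \frac{154181}{14050} \left(-31\right) = - \frac{4779611}{14050}$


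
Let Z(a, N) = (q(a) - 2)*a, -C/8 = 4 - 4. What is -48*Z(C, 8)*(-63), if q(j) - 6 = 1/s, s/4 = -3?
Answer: 0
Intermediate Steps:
C = 0 (C = -8*(4 - 4) = -8*0 = 0)
s = -12 (s = 4*(-3) = -12)
q(j) = 71/12 (q(j) = 6 + 1/(-12) = 6 - 1/12 = 71/12)
Z(a, N) = 47*a/12 (Z(a, N) = (71/12 - 2)*a = 47*a/12)
-48*Z(C, 8)*(-63) = -188*0*(-63) = -48*0*(-63) = 0*(-63) = 0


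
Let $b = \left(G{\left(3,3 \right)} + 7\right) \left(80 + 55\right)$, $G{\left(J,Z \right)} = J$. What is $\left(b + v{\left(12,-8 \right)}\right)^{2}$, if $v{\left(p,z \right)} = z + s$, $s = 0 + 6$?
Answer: $1817104$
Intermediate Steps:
$s = 6$
$v{\left(p,z \right)} = 6 + z$ ($v{\left(p,z \right)} = z + 6 = 6 + z$)
$b = 1350$ ($b = \left(3 + 7\right) \left(80 + 55\right) = 10 \cdot 135 = 1350$)
$\left(b + v{\left(12,-8 \right)}\right)^{2} = \left(1350 + \left(6 - 8\right)\right)^{2} = \left(1350 - 2\right)^{2} = 1348^{2} = 1817104$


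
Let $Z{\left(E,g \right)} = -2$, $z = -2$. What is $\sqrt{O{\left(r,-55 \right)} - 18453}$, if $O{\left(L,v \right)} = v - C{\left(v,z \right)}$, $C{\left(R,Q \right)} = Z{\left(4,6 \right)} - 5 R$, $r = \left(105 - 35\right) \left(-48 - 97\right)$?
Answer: $i \sqrt{18781} \approx 137.04 i$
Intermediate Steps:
$r = -10150$ ($r = 70 \left(-145\right) = -10150$)
$C{\left(R,Q \right)} = -2 - 5 R$
$O{\left(L,v \right)} = 2 + 6 v$ ($O{\left(L,v \right)} = v - \left(-2 - 5 v\right) = v + \left(2 + 5 v\right) = 2 + 6 v$)
$\sqrt{O{\left(r,-55 \right)} - 18453} = \sqrt{\left(2 + 6 \left(-55\right)\right) - 18453} = \sqrt{\left(2 - 330\right) - 18453} = \sqrt{-328 - 18453} = \sqrt{-18781} = i \sqrt{18781}$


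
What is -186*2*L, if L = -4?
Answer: 1488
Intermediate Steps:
-186*2*L = -186*2*(-4) = -(-1488) = -186*(-8) = 1488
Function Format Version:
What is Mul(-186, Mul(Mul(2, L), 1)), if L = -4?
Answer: 1488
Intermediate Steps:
Mul(-186, Mul(Mul(2, L), 1)) = Mul(-186, Mul(Mul(2, -4), 1)) = Mul(-186, Mul(-8, 1)) = Mul(-186, -8) = 1488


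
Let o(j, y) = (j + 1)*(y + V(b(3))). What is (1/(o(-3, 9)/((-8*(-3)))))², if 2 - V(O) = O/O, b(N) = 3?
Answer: 36/25 ≈ 1.4400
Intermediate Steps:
V(O) = 1 (V(O) = 2 - O/O = 2 - 1*1 = 2 - 1 = 1)
o(j, y) = (1 + j)*(1 + y) (o(j, y) = (j + 1)*(y + 1) = (1 + j)*(1 + y))
(1/(o(-3, 9)/((-8*(-3)))))² = (1/((1 - 3 + 9 - 3*9)/((-8*(-3)))))² = (1/((1 - 3 + 9 - 27)/24))² = (1/(-20*1/24))² = (1/(-⅚))² = (-6/5)² = 36/25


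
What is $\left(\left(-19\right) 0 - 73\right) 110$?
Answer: $-8030$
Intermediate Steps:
$\left(\left(-19\right) 0 - 73\right) 110 = \left(0 - 73\right) 110 = \left(-73\right) 110 = -8030$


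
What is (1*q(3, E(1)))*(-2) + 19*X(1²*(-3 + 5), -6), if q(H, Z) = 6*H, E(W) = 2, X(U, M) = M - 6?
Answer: -264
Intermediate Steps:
X(U, M) = -6 + M
(1*q(3, E(1)))*(-2) + 19*X(1²*(-3 + 5), -6) = (1*(6*3))*(-2) + 19*(-6 - 6) = (1*18)*(-2) + 19*(-12) = 18*(-2) - 228 = -36 - 228 = -264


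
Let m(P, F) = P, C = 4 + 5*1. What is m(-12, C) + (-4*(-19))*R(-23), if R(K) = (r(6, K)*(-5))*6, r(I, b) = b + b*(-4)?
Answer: -157332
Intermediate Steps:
r(I, b) = -3*b (r(I, b) = b - 4*b = -3*b)
C = 9 (C = 4 + 5 = 9)
R(K) = 90*K (R(K) = (-3*K*(-5))*6 = (15*K)*6 = 90*K)
m(-12, C) + (-4*(-19))*R(-23) = -12 + (-4*(-19))*(90*(-23)) = -12 + 76*(-2070) = -12 - 157320 = -157332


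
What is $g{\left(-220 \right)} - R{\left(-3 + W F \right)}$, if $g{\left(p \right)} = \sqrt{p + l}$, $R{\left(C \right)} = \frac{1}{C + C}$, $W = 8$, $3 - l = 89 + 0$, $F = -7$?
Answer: $\frac{1}{118} + 3 i \sqrt{34} \approx 0.0084746 + 17.493 i$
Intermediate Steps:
$l = -86$ ($l = 3 - \left(89 + 0\right) = 3 - 89 = -86$)
$R{\left(C \right)} = \frac{1}{2 C}$
$g{\left(p \right)} = \sqrt{-86 + p}$ ($g{\left(p \right)} = \sqrt{p - 86} = \sqrt{-86 + p}$)
$g{\left(-220 \right)} - R{\left(-3 + W F \right)} = \sqrt{-86 - 220} - \frac{1}{2 \left(-3 + 8 \left(-7\right)\right)} = \sqrt{-306} - \frac{1}{2 \left(-3 - 56\right)} = 3 i \sqrt{34} - \frac{1}{2 \left(-59\right)} = 3 i \sqrt{34} - \frac{1}{2} \left(- \frac{1}{59}\right) = 3 i \sqrt{34} - - \frac{1}{118} = 3 i \sqrt{34} + \frac{1}{118} = \frac{1}{118} + 3 i \sqrt{34}$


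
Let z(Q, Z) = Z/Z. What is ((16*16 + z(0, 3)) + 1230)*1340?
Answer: 1992580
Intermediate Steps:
z(Q, Z) = 1
((16*16 + z(0, 3)) + 1230)*1340 = ((16*16 + 1) + 1230)*1340 = ((256 + 1) + 1230)*1340 = (257 + 1230)*1340 = 1487*1340 = 1992580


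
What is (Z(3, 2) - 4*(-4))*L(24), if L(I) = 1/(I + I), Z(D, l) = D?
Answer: 19/48 ≈ 0.39583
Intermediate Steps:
L(I) = 1/(2*I)
(Z(3, 2) - 4*(-4))*L(24) = (3 - 4*(-4))*((½)/24) = (3 + 16)*((½)*(1/24)) = 19*(1/48) = 19/48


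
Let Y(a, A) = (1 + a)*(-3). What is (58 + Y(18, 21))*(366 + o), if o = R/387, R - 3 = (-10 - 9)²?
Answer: 142006/387 ≈ 366.94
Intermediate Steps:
Y(a, A) = -3 - 3*a
R = 364 (R = 3 + (-10 - 9)² = 3 + (-19)² = 3 + 361 = 364)
o = 364/387 ≈ 0.94057
(58 + Y(18, 21))*(366 + o) = (58 + (-3 - 3*18))*(366 + 364/387) = (58 + (-3 - 54))*(142006/387) = (58 - 57)*(142006/387) = 1*(142006/387) = 142006/387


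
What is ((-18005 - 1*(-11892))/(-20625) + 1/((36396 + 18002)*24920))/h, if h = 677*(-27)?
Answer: -1657354314541/102213287412390000 ≈ -1.6215e-5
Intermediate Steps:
h = -18279
((-18005 - 1*(-11892))/(-20625) + 1/((36396 + 18002)*24920))/h = ((-18005 - 1*(-11892))/(-20625) + 1/((36396 + 18002)*24920))/(-18279) = ((-18005 + 11892)*(-1/20625) + (1/24920)/54398)*(-1/18279) = (-6113*(-1/20625) + (1/54398)*(1/24920))*(-1/18279) = (6113/20625 + 1/1355598160)*(-1/18279) = (1657354314541/5591842410000)*(-1/18279) = -1657354314541/102213287412390000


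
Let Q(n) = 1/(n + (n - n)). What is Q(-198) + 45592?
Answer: 9027215/198 ≈ 45592.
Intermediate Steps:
Q(n) = 1/n (Q(n) = 1/(n + 0) = 1/n)
Q(-198) + 45592 = 1/(-198) + 45592 = -1/198 + 45592 = 9027215/198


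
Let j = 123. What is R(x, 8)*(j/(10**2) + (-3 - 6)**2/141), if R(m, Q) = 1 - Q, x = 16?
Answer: -59367/4700 ≈ -12.631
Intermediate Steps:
R(x, 8)*(j/(10**2) + (-3 - 6)**2/141) = (1 - 1*8)*(123/(10**2) + (-3 - 6)**2/141) = (1 - 8)*(123/100 + (-9)**2*(1/141)) = -7*(123*(1/100) + 81*(1/141)) = -7*(123/100 + 27/47) = -7*8481/4700 = -59367/4700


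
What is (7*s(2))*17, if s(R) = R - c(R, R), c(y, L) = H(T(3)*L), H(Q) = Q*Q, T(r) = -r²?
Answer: -38318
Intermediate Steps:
H(Q) = Q²
c(y, L) = 81*L² (c(y, L) = ((-1*3²)*L)² = ((-1*9)*L)² = (-9*L)² = 81*L²)
s(R) = R - 81*R²
(7*s(2))*17 = (7*(2*(1 - 81*2)))*17 = (7*(2*(1 - 162)))*17 = (7*(2*(-161)))*17 = (7*(-322))*17 = -2254*17 = -38318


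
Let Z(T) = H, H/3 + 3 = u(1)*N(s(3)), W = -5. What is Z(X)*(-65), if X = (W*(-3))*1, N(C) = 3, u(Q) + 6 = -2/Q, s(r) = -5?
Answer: 5265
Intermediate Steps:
u(Q) = -6 - 2/Q
X = 15 (X = -5*(-3)*1 = 15*1 = 15)
H = -81 (H = -9 + 3*((-6 - 2/1)*3) = -9 + 3*((-6 - 2*1)*3) = -9 + 3*((-6 - 2)*3) = -9 + 3*(-8*3) = -9 + 3*(-24) = -9 - 72 = -81)
Z(T) = -81
Z(X)*(-65) = -81*(-65) = 5265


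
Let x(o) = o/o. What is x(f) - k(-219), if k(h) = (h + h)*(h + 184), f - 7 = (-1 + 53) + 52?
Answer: -15329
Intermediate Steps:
f = 111 (f = 7 + ((-1 + 53) + 52) = 7 + (52 + 52) = 7 + 104 = 111)
x(o) = 1
k(h) = 2*h*(184 + h) (k(h) = (2*h)*(184 + h) = 2*h*(184 + h))
x(f) - k(-219) = 1 - 2*(-219)*(184 - 219) = 1 - 2*(-219)*(-35) = 1 - 1*15330 = 1 - 15330 = -15329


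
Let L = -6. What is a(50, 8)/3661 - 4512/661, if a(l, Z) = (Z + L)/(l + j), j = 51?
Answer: -1668360310/244412021 ≈ -6.8260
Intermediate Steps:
a(l, Z) = (-6 + Z)/(51 + l) (a(l, Z) = (Z - 6)/(l + 51) = (-6 + Z)/(51 + l))
a(50, 8)/3661 - 4512/661 = ((-6 + 8)/(51 + 50))/3661 - 4512/661 = (2/101)*(1/3661) - 4512*1/661 = ((1/101)*2)*(1/3661) - 4512/661 = (2/101)*(1/3661) - 4512/661 = 2/369761 - 4512/661 = -1668360310/244412021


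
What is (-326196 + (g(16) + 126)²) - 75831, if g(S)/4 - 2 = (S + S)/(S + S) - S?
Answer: -396551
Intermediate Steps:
g(S) = 12 - 4*S (g(S) = 8 + 4*((S + S)/(S + S) - S) = 8 + 4*((2*S)/((2*S)) - S) = 8 + 4*((2*S)*(1/(2*S)) - S) = 8 + 4*(1 - S) = 8 + (4 - 4*S) = 12 - 4*S)
(-326196 + (g(16) + 126)²) - 75831 = (-326196 + ((12 - 4*16) + 126)²) - 75831 = (-326196 + ((12 - 64) + 126)²) - 75831 = (-326196 + (-52 + 126)²) - 75831 = (-326196 + 74²) - 75831 = (-326196 + 5476) - 75831 = -320720 - 75831 = -396551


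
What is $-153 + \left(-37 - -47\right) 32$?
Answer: $167$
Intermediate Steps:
$-153 + \left(-37 - -47\right) 32 = -153 + \left(-37 + 47\right) 32 = -153 + 10 \cdot 32 = -153 + 320 = 167$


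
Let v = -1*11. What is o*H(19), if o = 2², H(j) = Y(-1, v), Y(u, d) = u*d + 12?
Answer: 92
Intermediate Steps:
v = -11
Y(u, d) = 12 + d*u (Y(u, d) = d*u + 12 = 12 + d*u)
H(j) = 23 (H(j) = 12 - 11*(-1) = 12 + 11 = 23)
o = 4
o*H(19) = 4*23 = 92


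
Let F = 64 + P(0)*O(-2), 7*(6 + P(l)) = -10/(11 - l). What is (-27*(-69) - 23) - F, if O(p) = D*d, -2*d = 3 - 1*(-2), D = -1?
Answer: 137932/77 ≈ 1791.3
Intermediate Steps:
d = -5/2 (d = -(3 - 1*(-2))/2 = -(3 + 2)/2 = -1/2*5 = -5/2 ≈ -2.5000)
O(p) = 5/2 (O(p) = -1*(-5/2) = 5/2)
P(l) = -6 - 10/(7*(11 - l)) (P(l) = -6 + (-10/(11 - l))/7 = -6 - 10/(7*(11 - l)))
F = 3748/77 (F = 64 + (2*(236 - 21*0)/(7*(-11 + 0)))*(5/2) = 64 + ((2/7)*(236 + 0)/(-11))*(5/2) = 64 + ((2/7)*(-1/11)*236)*(5/2) = 64 - 472/77*5/2 = 64 - 1180/77 = 3748/77 ≈ 48.675)
(-27*(-69) - 23) - F = (-27*(-69) - 23) - 1*3748/77 = (1863 - 23) - 3748/77 = 1840 - 3748/77 = 137932/77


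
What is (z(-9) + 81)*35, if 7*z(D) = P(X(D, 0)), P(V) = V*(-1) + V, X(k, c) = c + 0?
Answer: 2835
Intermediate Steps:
X(k, c) = c
P(V) = 0 (P(V) = -V + V = 0)
z(D) = 0 (z(D) = (⅐)*0 = 0)
(z(-9) + 81)*35 = (0 + 81)*35 = 81*35 = 2835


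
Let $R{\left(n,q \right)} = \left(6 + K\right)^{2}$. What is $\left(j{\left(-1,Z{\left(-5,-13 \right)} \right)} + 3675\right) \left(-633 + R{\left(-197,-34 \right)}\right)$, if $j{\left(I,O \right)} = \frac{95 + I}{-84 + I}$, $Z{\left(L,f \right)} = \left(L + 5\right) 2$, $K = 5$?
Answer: $- \frac{159887872}{85} \approx -1.881 \cdot 10^{6}$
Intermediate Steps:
$Z{\left(L,f \right)} = 10 + 2 L$ ($Z{\left(L,f \right)} = \left(5 + L\right) 2 = 10 + 2 L$)
$j{\left(I,O \right)} = \frac{95 + I}{-84 + I}$
$R{\left(n,q \right)} = 121$ ($R{\left(n,q \right)} = \left(6 + 5\right)^{2} = 11^{2} = 121$)
$\left(j{\left(-1,Z{\left(-5,-13 \right)} \right)} + 3675\right) \left(-633 + R{\left(-197,-34 \right)}\right) = \left(\frac{95 - 1}{-84 - 1} + 3675\right) \left(-633 + 121\right) = \left(\frac{1}{-85} \cdot 94 + 3675\right) \left(-512\right) = \left(\left(- \frac{1}{85}\right) 94 + 3675\right) \left(-512\right) = \left(- \frac{94}{85} + 3675\right) \left(-512\right) = \frac{312281}{85} \left(-512\right) = - \frac{159887872}{85}$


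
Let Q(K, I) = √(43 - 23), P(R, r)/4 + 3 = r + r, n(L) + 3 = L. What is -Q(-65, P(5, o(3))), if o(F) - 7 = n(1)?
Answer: -2*√5 ≈ -4.4721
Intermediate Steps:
n(L) = -3 + L
o(F) = 5 (o(F) = 7 + (-3 + 1) = 7 - 2 = 5)
P(R, r) = -12 + 8*r (P(R, r) = -12 + 4*(r + r) = -12 + 4*(2*r) = -12 + 8*r)
Q(K, I) = 2*√5 (Q(K, I) = √20 = 2*√5)
-Q(-65, P(5, o(3))) = -2*√5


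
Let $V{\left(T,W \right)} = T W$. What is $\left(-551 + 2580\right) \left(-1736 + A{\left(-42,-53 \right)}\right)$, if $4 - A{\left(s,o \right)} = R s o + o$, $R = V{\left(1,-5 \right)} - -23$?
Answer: $-84704663$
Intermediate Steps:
$R = 18$ ($R = 1 \left(-5\right) - -23 = -5 + 23 = 18$)
$A{\left(s,o \right)} = 4 - o - 18 o s$ ($A{\left(s,o \right)} = 4 - \left(18 s o + o\right) = 4 - \left(18 o s + o\right) = 4 - \left(o + 18 o s\right) = 4 - o - 18 o s$)
$\left(-551 + 2580\right) \left(-1736 + A{\left(-42,-53 \right)}\right) = \left(-551 + 2580\right) \left(-1736 - \left(-57 + 40068\right)\right) = 2029 \left(-1736 + \left(4 + 53 - 40068\right)\right) = 2029 \left(-1736 - 40011\right) = 2029 \left(-41747\right) = -84704663$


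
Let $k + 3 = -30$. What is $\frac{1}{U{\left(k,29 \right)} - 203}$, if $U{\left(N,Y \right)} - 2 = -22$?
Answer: $- \frac{1}{223} \approx -0.0044843$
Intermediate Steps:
$k = -33$ ($k = -3 - 30 = -33$)
$U{\left(N,Y \right)} = -20$ ($U{\left(N,Y \right)} = 2 - 22 = -20$)
$\frac{1}{U{\left(k,29 \right)} - 203} = \frac{1}{-20 - 203} = \frac{1}{-223} = - \frac{1}{223}$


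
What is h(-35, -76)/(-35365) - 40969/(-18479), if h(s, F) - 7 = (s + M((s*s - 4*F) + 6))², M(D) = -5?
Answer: 1419172932/653509835 ≈ 2.1716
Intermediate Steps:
h(s, F) = 7 + (-5 + s)² (h(s, F) = 7 + (s - 5)² = 7 + (-5 + s)²)
h(-35, -76)/(-35365) - 40969/(-18479) = (7 + (-5 - 35)²)/(-35365) - 40969/(-18479) = (7 + (-40)²)*(-1/35365) - 40969*(-1/18479) = (7 + 1600)*(-1/35365) + 40969/18479 = 1607*(-1/35365) + 40969/18479 = -1607/35365 + 40969/18479 = 1419172932/653509835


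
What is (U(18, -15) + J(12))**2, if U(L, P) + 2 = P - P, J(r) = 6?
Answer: 16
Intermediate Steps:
U(L, P) = -2 (U(L, P) = -2 + (P - P) = -2 + 0 = -2)
(U(18, -15) + J(12))**2 = (-2 + 6)**2 = 4**2 = 16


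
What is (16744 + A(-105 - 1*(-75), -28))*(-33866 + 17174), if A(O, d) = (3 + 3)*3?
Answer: -279791304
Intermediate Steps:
A(O, d) = 18 (A(O, d) = 6*3 = 18)
(16744 + A(-105 - 1*(-75), -28))*(-33866 + 17174) = (16744 + 18)*(-33866 + 17174) = 16762*(-16692) = -279791304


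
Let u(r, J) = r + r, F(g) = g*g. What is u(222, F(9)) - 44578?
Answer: -44134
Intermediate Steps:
F(g) = g**2
u(r, J) = 2*r
u(222, F(9)) - 44578 = 2*222 - 44578 = 444 - 44578 = -44134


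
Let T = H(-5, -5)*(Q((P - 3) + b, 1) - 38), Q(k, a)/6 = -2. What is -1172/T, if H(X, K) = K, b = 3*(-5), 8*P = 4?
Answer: -586/125 ≈ -4.6880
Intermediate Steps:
P = 1/2 (P = (1/8)*4 = 1/2 ≈ 0.50000)
b = -15
Q(k, a) = -12 (Q(k, a) = 6*(-2) = -12)
T = 250 (T = -5*(-12 - 38) = -5*(-50) = 250)
-1172/T = -1172/250 = -1172*1/250 = -586/125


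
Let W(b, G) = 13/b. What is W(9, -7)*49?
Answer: 637/9 ≈ 70.778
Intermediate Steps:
W(9, -7)*49 = (13/9)*49 = 637/9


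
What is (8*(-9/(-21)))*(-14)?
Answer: -48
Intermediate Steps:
(8*(-9/(-21)))*(-14) = (8*(-9*(-1/21)))*(-14) = (8*(3/7))*(-14) = (24/7)*(-14) = -48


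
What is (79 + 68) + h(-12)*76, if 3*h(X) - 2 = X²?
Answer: 11537/3 ≈ 3845.7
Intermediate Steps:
h(X) = ⅔ + X²/3
(79 + 68) + h(-12)*76 = (79 + 68) + (⅔ + (⅓)*(-12)²)*76 = 147 + (⅔ + (⅓)*144)*76 = 147 + (⅔ + 48)*76 = 147 + (146/3)*76 = 147 + 11096/3 = 11537/3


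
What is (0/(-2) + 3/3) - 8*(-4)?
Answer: 33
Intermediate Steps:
(0/(-2) + 3/3) - 8*(-4) = (0*(-1/2) + 3*(1/3)) + 32 = (0 + 1) + 32 = 1 + 32 = 33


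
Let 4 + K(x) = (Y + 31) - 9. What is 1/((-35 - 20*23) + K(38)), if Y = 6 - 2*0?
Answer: -1/471 ≈ -0.0021231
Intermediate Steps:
Y = 6 (Y = 6 + 0 = 6)
K(x) = 24 (K(x) = -4 + ((6 + 31) - 9) = -4 + (37 - 9) = -4 + 28 = 24)
1/((-35 - 20*23) + K(38)) = 1/((-35 - 20*23) + 24) = 1/((-35 - 460) + 24) = 1/(-495 + 24) = 1/(-471) = -1/471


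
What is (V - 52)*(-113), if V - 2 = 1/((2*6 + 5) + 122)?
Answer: 785237/139 ≈ 5649.2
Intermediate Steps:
V = 279/139 (V = 2 + 1/((2*6 + 5) + 122) = 2 + 1/((12 + 5) + 122) = 2 + 1/(17 + 122) = 2 + 1/139 = 279/139 ≈ 2.0072)
(V - 52)*(-113) = (279/139 - 52)*(-113) = -6949/139*(-113) = 785237/139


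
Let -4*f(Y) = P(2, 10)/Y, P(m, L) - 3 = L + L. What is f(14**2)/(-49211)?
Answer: 23/38581424 ≈ 5.9614e-7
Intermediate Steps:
P(m, L) = 3 + 2*L (P(m, L) = 3 + (L + L) = 3 + 2*L)
f(Y) = -23/(4*Y) (f(Y) = -(3 + 2*10)/(4*Y) = -(3 + 20)/(4*Y) = -23/(4*Y))
f(14**2)/(-49211) = -23/(4*(14**2))/(-49211) = -23/4/196*(-1/49211) = -23/4*1/196*(-1/49211) = -23/784*(-1/49211) = 23/38581424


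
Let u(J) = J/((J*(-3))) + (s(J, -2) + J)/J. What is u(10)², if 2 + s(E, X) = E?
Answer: 484/225 ≈ 2.1511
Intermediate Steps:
s(E, X) = -2 + E
u(J) = -⅓ + (-2 + 2*J)/J (u(J) = J/((J*(-3))) + ((-2 + J) + J)/J = J/((-3*J)) + (-2 + 2*J)/J = J*(-1/(3*J)) + (-2 + 2*J)/J = -⅓ + (-2 + 2*J)/J)
u(10)² = (5/3 - 2/10)² = (5/3 - 2*⅒)² = (5/3 - ⅕)² = (22/15)² = 484/225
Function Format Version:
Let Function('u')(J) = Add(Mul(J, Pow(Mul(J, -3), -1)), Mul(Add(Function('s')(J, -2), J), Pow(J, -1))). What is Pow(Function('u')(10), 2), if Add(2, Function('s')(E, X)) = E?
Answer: Rational(484, 225) ≈ 2.1511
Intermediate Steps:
Function('s')(E, X) = Add(-2, E)
Function('u')(J) = Add(Rational(-1, 3), Mul(Pow(J, -1), Add(-2, Mul(2, J)))) (Function('u')(J) = Add(Mul(J, Pow(Mul(J, -3), -1)), Mul(Add(Add(-2, J), J), Pow(J, -1))) = Add(Mul(J, Pow(Mul(-3, J), -1)), Mul(Add(-2, Mul(2, J)), Pow(J, -1))) = Add(Mul(J, Mul(Rational(-1, 3), Pow(J, -1))), Mul(Pow(J, -1), Add(-2, Mul(2, J)))) = Add(Rational(-1, 3), Mul(Pow(J, -1), Add(-2, Mul(2, J)))))
Pow(Function('u')(10), 2) = Pow(Add(Rational(5, 3), Mul(-2, Pow(10, -1))), 2) = Pow(Add(Rational(5, 3), Mul(-2, Rational(1, 10))), 2) = Pow(Add(Rational(5, 3), Rational(-1, 5)), 2) = Pow(Rational(22, 15), 2) = Rational(484, 225)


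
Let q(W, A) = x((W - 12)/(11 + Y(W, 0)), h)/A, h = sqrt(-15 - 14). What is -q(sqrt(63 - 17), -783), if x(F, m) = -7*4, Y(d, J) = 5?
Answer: -28/783 ≈ -0.035760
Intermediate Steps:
h = I*sqrt(29) (h = sqrt(-29) = I*sqrt(29) ≈ 5.3852*I)
x(F, m) = -28
q(W, A) = -28/A
-q(sqrt(63 - 17), -783) = -(-28)/(-783) = -(-28)*(-1)/783 = -1*28/783 = -28/783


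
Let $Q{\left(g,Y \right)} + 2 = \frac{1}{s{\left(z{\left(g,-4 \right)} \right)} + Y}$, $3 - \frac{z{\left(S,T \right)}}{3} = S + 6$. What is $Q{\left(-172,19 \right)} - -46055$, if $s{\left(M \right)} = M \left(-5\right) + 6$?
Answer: $\frac{115593029}{2510} \approx 46053.0$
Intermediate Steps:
$z{\left(S,T \right)} = -9 - 3 S$ ($z{\left(S,T \right)} = 9 - 3 \left(S + 6\right) = 9 - 3 \left(6 + S\right) = 9 - \left(18 + 3 S\right) = -9 - 3 S$)
$s{\left(M \right)} = 6 - 5 M$ ($s{\left(M \right)} = - 5 M + 6 = 6 - 5 M$)
$Q{\left(g,Y \right)} = -2 + \frac{1}{51 + Y + 15 g}$ ($Q{\left(g,Y \right)} = -2 + \frac{1}{\left(6 - 5 \left(-9 - 3 g\right)\right) + Y} = -2 + \frac{1}{\left(6 + \left(45 + 15 g\right)\right) + Y} = -2 + \frac{1}{\left(51 + 15 g\right) + Y} = -2 + \frac{1}{51 + Y + 15 g}$)
$Q{\left(-172,19 \right)} - -46055 = \frac{-101 - -5160 - 38}{51 + 19 + 15 \left(-172\right)} - -46055 = \frac{-101 + 5160 - 38}{51 + 19 - 2580} + 46055 = \frac{1}{-2510} \cdot 5021 + 46055 = \left(- \frac{1}{2510}\right) 5021 + 46055 = - \frac{5021}{2510} + 46055 = \frac{115593029}{2510}$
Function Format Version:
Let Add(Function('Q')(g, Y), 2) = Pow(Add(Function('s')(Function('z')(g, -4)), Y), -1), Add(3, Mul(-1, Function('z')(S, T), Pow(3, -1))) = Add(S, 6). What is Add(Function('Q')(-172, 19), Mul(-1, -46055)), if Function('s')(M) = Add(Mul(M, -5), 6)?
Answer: Rational(115593029, 2510) ≈ 46053.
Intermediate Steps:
Function('z')(S, T) = Add(-9, Mul(-3, S)) (Function('z')(S, T) = Add(9, Mul(-3, Add(S, 6))) = Add(9, Mul(-3, Add(6, S))) = Add(9, Add(-18, Mul(-3, S))) = Add(-9, Mul(-3, S)))
Function('s')(M) = Add(6, Mul(-5, M)) (Function('s')(M) = Add(Mul(-5, M), 6) = Add(6, Mul(-5, M)))
Function('Q')(g, Y) = Add(-2, Pow(Add(51, Y, Mul(15, g)), -1)) (Function('Q')(g, Y) = Add(-2, Pow(Add(Add(6, Mul(-5, Add(-9, Mul(-3, g)))), Y), -1)) = Add(-2, Pow(Add(Add(6, Add(45, Mul(15, g))), Y), -1)) = Add(-2, Pow(Add(Add(51, Mul(15, g)), Y), -1)) = Add(-2, Pow(Add(51, Y, Mul(15, g)), -1)))
Add(Function('Q')(-172, 19), Mul(-1, -46055)) = Add(Mul(Pow(Add(51, 19, Mul(15, -172)), -1), Add(-101, Mul(-30, -172), Mul(-2, 19))), Mul(-1, -46055)) = Add(Mul(Pow(Add(51, 19, -2580), -1), Add(-101, 5160, -38)), 46055) = Add(Mul(Pow(-2510, -1), 5021), 46055) = Add(Mul(Rational(-1, 2510), 5021), 46055) = Add(Rational(-5021, 2510), 46055) = Rational(115593029, 2510)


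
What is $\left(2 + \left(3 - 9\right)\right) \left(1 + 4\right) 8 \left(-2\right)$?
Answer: $320$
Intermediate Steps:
$\left(2 + \left(3 - 9\right)\right) \left(1 + 4\right) 8 \left(-2\right) = \left(2 + \left(3 - 9\right)\right) 5 \cdot 8 \left(-2\right) = \left(2 - 6\right) 5 \cdot 8 \left(-2\right) = \left(-4\right) 5 \cdot 8 \left(-2\right) = \left(-20\right) 8 \left(-2\right) = \left(-160\right) \left(-2\right) = 320$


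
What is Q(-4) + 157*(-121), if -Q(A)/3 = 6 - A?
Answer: -19027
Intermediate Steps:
Q(A) = -18 + 3*A (Q(A) = -3*(6 - A) = -18 + 3*A)
Q(-4) + 157*(-121) = (-18 + 3*(-4)) + 157*(-121) = (-18 - 12) - 18997 = -30 - 18997 = -19027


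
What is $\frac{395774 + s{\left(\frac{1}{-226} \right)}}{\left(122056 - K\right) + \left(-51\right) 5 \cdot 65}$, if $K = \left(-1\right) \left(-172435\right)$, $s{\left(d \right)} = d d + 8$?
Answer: $- \frac{20214961433}{3419742504} \approx -5.9113$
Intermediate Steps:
$s{\left(d \right)} = 8 + d^{2}$ ($s{\left(d \right)} = d^{2} + 8 = 8 + d^{2}$)
$K = 172435$
$\frac{395774 + s{\left(\frac{1}{-226} \right)}}{\left(122056 - K\right) + \left(-51\right) 5 \cdot 65} = \frac{395774 + \left(8 + \left(\frac{1}{-226}\right)^{2}\right)}{\left(122056 - 172435\right) + \left(-51\right) 5 \cdot 65} = \frac{395774 + \left(8 + \left(- \frac{1}{226}\right)^{2}\right)}{\left(122056 - 172435\right) - 16575} = \frac{395774 + \left(8 + \frac{1}{51076}\right)}{-50379 - 16575} = \frac{395774 + \frac{408609}{51076}}{-66954} = \frac{20214961433}{51076} \left(- \frac{1}{66954}\right) = - \frac{20214961433}{3419742504}$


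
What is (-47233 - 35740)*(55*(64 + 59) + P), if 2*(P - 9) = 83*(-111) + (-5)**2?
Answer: -180881140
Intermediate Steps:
P = -4585 (P = 9 + (83*(-111) + (-5)**2)/2 = 9 + (-9213 + 25)/2 = 9 + (1/2)*(-9188) = 9 - 4594 = -4585)
(-47233 - 35740)*(55*(64 + 59) + P) = (-47233 - 35740)*(55*(64 + 59) - 4585) = -82973*(55*123 - 4585) = -82973*(6765 - 4585) = -82973*2180 = -180881140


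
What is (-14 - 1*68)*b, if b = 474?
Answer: -38868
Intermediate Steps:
(-14 - 1*68)*b = (-14 - 1*68)*474 = (-14 - 68)*474 = -82*474 = -38868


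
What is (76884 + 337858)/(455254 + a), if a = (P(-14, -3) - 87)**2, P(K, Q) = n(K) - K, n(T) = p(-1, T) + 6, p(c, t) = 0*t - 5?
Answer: 207371/230219 ≈ 0.90075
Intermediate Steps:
p(c, t) = -5 (p(c, t) = 0 - 5 = -5)
n(T) = 1 (n(T) = -5 + 6 = 1)
P(K, Q) = 1 - K
a = 5184 (a = ((1 - 1*(-14)) - 87)**2 = ((1 + 14) - 87)**2 = (15 - 87)**2 = (-72)**2 = 5184)
(76884 + 337858)/(455254 + a) = (76884 + 337858)/(455254 + 5184) = 414742/460438 = 414742*(1/460438) = 207371/230219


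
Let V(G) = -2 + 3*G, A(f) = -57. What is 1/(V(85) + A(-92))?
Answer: 1/196 ≈ 0.0051020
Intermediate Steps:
1/(V(85) + A(-92)) = 1/((-2 + 3*85) - 57) = 1/((-2 + 255) - 57) = 1/(253 - 57) = 1/196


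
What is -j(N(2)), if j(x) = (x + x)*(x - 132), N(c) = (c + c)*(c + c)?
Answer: 3712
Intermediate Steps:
N(c) = 4*c² (N(c) = (2*c)*(2*c) = 4*c²)
j(x) = 2*x*(-132 + x) (j(x) = (2*x)*(-132 + x) = 2*x*(-132 + x))
-j(N(2)) = -2*4*2²*(-132 + 4*2²) = -2*4*4*(-132 + 4*4) = -2*16*(-132 + 16) = -2*16*(-116) = -1*(-3712) = 3712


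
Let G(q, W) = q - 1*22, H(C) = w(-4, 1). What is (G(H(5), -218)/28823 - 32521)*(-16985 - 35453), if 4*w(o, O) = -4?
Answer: 49152906441028/28823 ≈ 1.7053e+9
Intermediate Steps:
w(o, O) = -1 (w(o, O) = (1/4)*(-4) = -1)
H(C) = -1
G(q, W) = -22 + q (G(q, W) = q - 22 = -22 + q)
(G(H(5), -218)/28823 - 32521)*(-16985 - 35453) = ((-22 - 1)/28823 - 32521)*(-16985 - 35453) = (-23*1/28823 - 32521)*(-52438) = (-23/28823 - 32521)*(-52438) = -937352806/28823*(-52438) = 49152906441028/28823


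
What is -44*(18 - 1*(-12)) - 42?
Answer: -1362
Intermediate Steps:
-44*(18 - 1*(-12)) - 42 = -44*(18 + 12) - 42 = -44*30 - 42 = -1320 - 42 = -1362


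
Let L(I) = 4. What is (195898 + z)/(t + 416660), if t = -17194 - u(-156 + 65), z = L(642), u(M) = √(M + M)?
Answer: 39128094166/79786542669 + 97951*I*√182/79786542669 ≈ 0.49041 + 1.6562e-5*I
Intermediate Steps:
u(M) = √2*√M (u(M) = √(2*M) = √2*√M)
z = 4
t = -17194 - I*√182 (t = -17194 - √2*√(-156 + 65) = -17194 - √2*√(-91) = -17194 - √2*I*√91 = -17194 - I*√182 ≈ -17194.0 - 13.491*I)
(195898 + z)/(t + 416660) = (195898 + 4)/((-17194 - I*√182) + 416660) = 195902/(399466 - I*√182)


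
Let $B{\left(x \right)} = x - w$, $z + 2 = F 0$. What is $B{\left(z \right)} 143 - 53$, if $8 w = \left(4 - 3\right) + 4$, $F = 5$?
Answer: $- \frac{3427}{8} \approx -428.38$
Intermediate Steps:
$z = -2$ ($z = -2 + 5 \cdot 0 = -2 + 0 = -2$)
$w = \frac{5}{8}$ ($w = \frac{\left(4 - 3\right) + 4}{8} = \frac{1 + 4}{8} = \frac{1}{8} \cdot 5 = \frac{5}{8} \approx 0.625$)
$B{\left(x \right)} = - \frac{5}{8} + x$ ($B{\left(x \right)} = x - \frac{5}{8} = - \frac{5}{8} + x$)
$B{\left(z \right)} 143 - 53 = \left(- \frac{5}{8} - 2\right) 143 - 53 = \left(- \frac{21}{8}\right) 143 - 53 = - \frac{3003}{8} - 53 = - \frac{3427}{8}$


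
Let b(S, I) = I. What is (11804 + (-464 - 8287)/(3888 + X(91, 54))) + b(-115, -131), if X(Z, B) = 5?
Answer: 45434238/3893 ≈ 11671.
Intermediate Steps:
(11804 + (-464 - 8287)/(3888 + X(91, 54))) + b(-115, -131) = (11804 + (-464 - 8287)/(3888 + 5)) - 131 = (11804 - 8751/3893) - 131 = 45944221/3893 - 131 = 45434238/3893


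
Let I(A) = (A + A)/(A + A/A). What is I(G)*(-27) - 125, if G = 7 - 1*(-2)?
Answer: -868/5 ≈ -173.60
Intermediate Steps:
G = 9 (G = 7 + 2 = 9)
I(A) = 2*A/(1 + A) (I(A) = (2*A)/(A + 1) = (2*A)/(1 + A) = 2*A/(1 + A))
I(G)*(-27) - 125 = (2*9/(1 + 9))*(-27) - 125 = (2*9/10)*(-27) - 125 = (2*9*(1/10))*(-27) - 125 = (9/5)*(-27) - 125 = -243/5 - 125 = -868/5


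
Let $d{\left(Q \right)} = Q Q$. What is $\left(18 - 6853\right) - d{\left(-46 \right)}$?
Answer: $-8951$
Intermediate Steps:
$d{\left(Q \right)} = Q^{2}$
$\left(18 - 6853\right) - d{\left(-46 \right)} = \left(18 - 6853\right) - \left(-46\right)^{2} = \left(18 - 6853\right) - 2116 = -6835 - 2116 = -8951$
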